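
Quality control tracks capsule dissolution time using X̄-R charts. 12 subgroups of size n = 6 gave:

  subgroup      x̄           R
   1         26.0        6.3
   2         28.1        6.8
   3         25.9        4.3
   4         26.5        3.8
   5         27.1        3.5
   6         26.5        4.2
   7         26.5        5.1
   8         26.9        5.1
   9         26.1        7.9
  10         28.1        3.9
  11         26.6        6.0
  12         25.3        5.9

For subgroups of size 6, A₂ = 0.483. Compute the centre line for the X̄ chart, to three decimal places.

X̄̄ = (26.0 + 28.1 + 25.9 + 26.5 + 27.1 + 26.5 + 26.5 + 26.9 + 26.1 + 28.1 + 26.6 + 25.3) / 12 = 319.6000 / 12 = 26.6333
CL = X̄̄ = 26.6333

26.633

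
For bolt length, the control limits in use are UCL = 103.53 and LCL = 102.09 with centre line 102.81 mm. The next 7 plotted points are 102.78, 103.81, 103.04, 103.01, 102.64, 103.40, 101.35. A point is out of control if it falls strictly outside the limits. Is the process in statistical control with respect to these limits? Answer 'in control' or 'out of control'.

out of control

Compare each point to [102.09, 103.53]: sample 2 = 103.81 > UCL; sample 7 = 101.35 < LCL.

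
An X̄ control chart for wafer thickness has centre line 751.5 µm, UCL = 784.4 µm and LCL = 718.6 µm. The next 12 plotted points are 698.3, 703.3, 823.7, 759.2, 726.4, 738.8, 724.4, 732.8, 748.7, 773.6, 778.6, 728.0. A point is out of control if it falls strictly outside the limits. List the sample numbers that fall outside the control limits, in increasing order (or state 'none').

Compare each point to [718.6, 784.4]: sample 1 = 698.3 < LCL; sample 2 = 703.3 < LCL; sample 3 = 823.7 > UCL.

1, 2, 3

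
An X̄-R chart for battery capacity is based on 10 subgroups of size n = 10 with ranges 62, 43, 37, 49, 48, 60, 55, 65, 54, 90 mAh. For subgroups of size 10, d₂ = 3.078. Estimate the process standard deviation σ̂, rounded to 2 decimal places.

18.29

R̄ = (62 + 43 + 37 + 49 + 48 + 60 + 55 + 65 + 54 + 90) / 10 = 56.3000
σ̂ = R̄ / d₂ = 56.3000 / 3.078 = 18.2911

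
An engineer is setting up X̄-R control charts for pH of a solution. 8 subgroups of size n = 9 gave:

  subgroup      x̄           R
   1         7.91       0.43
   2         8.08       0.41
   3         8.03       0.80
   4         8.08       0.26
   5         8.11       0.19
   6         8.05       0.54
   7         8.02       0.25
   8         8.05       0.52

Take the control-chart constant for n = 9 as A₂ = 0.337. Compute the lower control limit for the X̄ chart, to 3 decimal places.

7.898

X̄̄ = (7.91 + 8.08 + 8.03 + 8.08 + 8.11 + 8.05 + 8.02 + 8.05) / 8 = 64.3300 / 8 = 8.0412
R̄ = (0.43 + 0.41 + 0.80 + 0.26 + 0.19 + 0.54 + 0.25 + 0.52) / 8 = 3.4000 / 8 = 0.4250
LCL = X̄̄ − A₂·R̄ = 8.0412 − 0.337 × 0.4250 = 7.8980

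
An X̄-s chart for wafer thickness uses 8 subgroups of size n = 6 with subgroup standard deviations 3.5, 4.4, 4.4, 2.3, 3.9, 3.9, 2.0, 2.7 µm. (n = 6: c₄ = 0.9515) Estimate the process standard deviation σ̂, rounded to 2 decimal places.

3.56

s̄ = (3.5 + 4.4 + 4.4 + 2.3 + 3.9 + 3.9 + 2.0 + 2.7) / 8 = 3.3875
σ̂ = s̄ / c₄ = 3.3875 / 0.9515 = 3.5602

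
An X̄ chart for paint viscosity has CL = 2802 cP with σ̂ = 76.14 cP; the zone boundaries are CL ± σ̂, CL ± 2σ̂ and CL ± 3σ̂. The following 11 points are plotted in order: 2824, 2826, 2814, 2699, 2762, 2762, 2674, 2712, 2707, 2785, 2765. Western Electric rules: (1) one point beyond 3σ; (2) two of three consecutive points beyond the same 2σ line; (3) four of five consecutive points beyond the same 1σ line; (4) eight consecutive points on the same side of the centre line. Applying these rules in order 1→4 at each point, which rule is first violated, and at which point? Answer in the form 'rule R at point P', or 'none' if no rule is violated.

Zone of each point (C = within 1σ̂, B = 1σ̂–2σ̂, A = 2σ̂–3σ̂, * = beyond 3σ̂; sign = side of CL): 1:+C, 2:+C, 3:+C, 4:-B, 5:-C, 6:-C, 7:-B, 8:-B, 9:-B, 10:-C, 11:-C
Rule 4 (eight consecutive points on the same side of the centre line) is satisfied at point 11.

rule 4 at point 11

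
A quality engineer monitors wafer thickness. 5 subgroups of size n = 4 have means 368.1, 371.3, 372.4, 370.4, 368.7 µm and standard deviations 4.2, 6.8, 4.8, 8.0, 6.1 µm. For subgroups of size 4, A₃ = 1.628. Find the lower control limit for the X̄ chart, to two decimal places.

360.44

X̄̄ = (368.1 + 371.3 + 372.4 + 370.4 + 368.7) / 5 = 370.1800
s̄ = (4.2 + 6.8 + 4.8 + 8.0 + 6.1) / 5 = 5.9800
LCL = X̄̄ − A₃·s̄ = 370.1800 − 1.628 × 5.9800 = 360.4446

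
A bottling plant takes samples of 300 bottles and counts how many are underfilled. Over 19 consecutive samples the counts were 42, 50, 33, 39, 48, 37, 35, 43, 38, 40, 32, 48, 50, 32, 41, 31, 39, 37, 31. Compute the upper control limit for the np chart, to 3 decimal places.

56.788

p̄ = Σdᵢ / (k·n) = 746 / (19 × 300) = 0.13088
UCL = np̄ + 3·√(np̄(1−p̄)) = 39.2632 + 3 × √(39.2632×0.86912) = 39.2632 + 3 × 5.8416 = 56.7880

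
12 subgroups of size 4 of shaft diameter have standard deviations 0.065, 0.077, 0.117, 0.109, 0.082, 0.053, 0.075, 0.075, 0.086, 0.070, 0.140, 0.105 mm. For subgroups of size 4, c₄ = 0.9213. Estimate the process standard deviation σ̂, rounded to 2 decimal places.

s̄ = (0.065 + 0.077 + 0.117 + 0.109 + 0.082 + 0.053 + 0.075 + 0.075 + 0.086 + 0.070 + 0.140 + 0.105) / 12 = 0.0878
σ̂ = s̄ / c₄ = 0.0878 / 0.9213 = 0.0953

0.10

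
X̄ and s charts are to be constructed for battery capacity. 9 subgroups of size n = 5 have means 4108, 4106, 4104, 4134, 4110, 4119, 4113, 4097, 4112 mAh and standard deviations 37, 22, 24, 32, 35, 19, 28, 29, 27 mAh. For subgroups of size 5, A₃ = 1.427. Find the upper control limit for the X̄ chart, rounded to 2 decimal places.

4151.56

X̄̄ = (4108 + 4106 + 4104 + 4134 + 4110 + 4119 + 4113 + 4097 + 4112) / 9 = 4111.4444
s̄ = (37 + 22 + 24 + 32 + 35 + 19 + 28 + 29 + 27) / 9 = 28.1111
UCL = X̄̄ + A₃·s̄ = 4111.4444 + 1.427 × 28.1111 = 4151.5590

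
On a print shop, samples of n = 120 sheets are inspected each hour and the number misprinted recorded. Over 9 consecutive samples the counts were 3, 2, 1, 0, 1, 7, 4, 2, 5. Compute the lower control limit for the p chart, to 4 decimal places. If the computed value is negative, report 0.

p̄ = Σdᵢ / (k·n) = 25 / (9 × 120) = 0.02315
LCL = p̄ − 3·√(p̄(1−p̄)/n) = 0.02315 − 3 × 0.01373 = -0.01803 → 0 (negative, so LCL = 0)

0.0000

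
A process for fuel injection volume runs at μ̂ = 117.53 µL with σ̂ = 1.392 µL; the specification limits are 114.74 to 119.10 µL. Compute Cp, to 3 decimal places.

0.522

Cp = (USL − LSL) / (6σ̂) = (119.10 − 114.74) / (6 × 1.392) = 4.3600 / 8.3520 = 0.5220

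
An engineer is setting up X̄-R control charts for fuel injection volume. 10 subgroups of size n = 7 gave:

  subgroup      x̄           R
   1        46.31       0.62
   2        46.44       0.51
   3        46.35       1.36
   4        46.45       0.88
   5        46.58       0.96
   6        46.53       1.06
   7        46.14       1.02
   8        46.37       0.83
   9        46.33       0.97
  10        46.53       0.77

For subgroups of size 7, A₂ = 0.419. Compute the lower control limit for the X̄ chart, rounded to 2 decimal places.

46.03

X̄̄ = (46.31 + 46.44 + 46.35 + 46.45 + 46.58 + 46.53 + 46.14 + 46.37 + 46.33 + 46.53) / 10 = 464.0300 / 10 = 46.4030
R̄ = (0.62 + 0.51 + 1.36 + 0.88 + 0.96 + 1.06 + 1.02 + 0.83 + 0.97 + 0.77) / 10 = 8.9800 / 10 = 0.8980
LCL = X̄̄ − A₂·R̄ = 46.4030 − 0.419 × 0.8980 = 46.0267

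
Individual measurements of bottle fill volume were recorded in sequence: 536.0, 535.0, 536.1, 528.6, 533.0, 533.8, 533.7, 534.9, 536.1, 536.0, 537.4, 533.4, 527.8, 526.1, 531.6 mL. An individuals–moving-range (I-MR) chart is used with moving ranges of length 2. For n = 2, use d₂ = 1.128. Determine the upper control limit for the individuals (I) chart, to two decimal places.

540.06

X̄ = (536.0 + 535.0 + 536.1 + 528.6 + 533.0 + 533.8 + 533.7 + 534.9 + 536.1 + 536.0 + 537.4 + 533.4 + 527.8 + 526.1 + 531.6) / 15 = 533.3000
Moving ranges: 1.0, 1.1, 7.5, 4.4, 0.8, 0.1, 1.2, 1.2, 0.1, 1.4, 4.0, 5.6, 1.7, 5.5; M̄R̄ = 35.6000 / 14 = 2.5429
UCL = X̄ + 3·M̄R̄/d₂ = 533.3000 + 3 × 2.5429 / 1.128 = 540.0629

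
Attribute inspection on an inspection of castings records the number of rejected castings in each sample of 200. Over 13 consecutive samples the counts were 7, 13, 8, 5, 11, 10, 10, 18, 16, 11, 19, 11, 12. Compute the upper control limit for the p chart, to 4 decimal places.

0.1077

p̄ = Σdᵢ / (k·n) = 151 / (13 × 200) = 0.05808
UCL = p̄ + 3·√(p̄(1−p̄)/n) = 0.05808 + 3 × √(0.05808×0.94192/200) = 0.05808 + 3 × 0.01654 = 0.10769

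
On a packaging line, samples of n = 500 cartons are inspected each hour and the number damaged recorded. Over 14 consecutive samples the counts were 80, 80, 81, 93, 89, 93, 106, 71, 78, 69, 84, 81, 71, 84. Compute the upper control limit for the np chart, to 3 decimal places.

107.800

p̄ = Σdᵢ / (k·n) = 1160 / (14 × 500) = 0.16571
UCL = np̄ + 3·√(np̄(1−p̄)) = 82.8571 + 3 × √(82.8571×0.83429) = 82.8571 + 3 × 8.3142 = 107.7999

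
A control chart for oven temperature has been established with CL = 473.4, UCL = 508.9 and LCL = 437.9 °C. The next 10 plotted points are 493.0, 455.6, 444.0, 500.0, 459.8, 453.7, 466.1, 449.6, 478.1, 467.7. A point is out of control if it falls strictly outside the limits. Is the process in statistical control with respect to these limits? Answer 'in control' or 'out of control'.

in control

All 10 points lie within [437.9, 508.9].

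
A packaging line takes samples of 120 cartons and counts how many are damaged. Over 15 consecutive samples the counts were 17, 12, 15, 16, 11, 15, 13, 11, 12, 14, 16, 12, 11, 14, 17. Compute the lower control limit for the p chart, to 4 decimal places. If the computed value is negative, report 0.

p̄ = Σdᵢ / (k·n) = 206 / (15 × 120) = 0.11444
LCL = p̄ − 3·√(p̄(1−p̄)/n) = 0.11444 − 3 × 0.02906 = 0.02726

0.0273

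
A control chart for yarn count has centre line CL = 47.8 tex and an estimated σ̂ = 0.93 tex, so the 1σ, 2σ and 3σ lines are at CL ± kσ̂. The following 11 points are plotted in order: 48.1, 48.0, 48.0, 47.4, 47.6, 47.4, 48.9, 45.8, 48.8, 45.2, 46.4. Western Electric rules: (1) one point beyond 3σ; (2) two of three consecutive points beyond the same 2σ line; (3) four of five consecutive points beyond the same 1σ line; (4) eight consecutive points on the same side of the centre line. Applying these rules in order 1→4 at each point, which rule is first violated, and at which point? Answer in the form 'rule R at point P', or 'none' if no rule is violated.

Zone of each point (C = within 1σ̂, B = 1σ̂–2σ̂, A = 2σ̂–3σ̂, * = beyond 3σ̂; sign = side of CL): 1:+C, 2:+C, 3:+C, 4:-C, 5:-C, 6:-C, 7:+B, 8:-A, 9:+B, 10:-A, 11:-B
Rule 2 (two of three consecutive points beyond the same 2σ limit) is satisfied at point 10.

rule 2 at point 10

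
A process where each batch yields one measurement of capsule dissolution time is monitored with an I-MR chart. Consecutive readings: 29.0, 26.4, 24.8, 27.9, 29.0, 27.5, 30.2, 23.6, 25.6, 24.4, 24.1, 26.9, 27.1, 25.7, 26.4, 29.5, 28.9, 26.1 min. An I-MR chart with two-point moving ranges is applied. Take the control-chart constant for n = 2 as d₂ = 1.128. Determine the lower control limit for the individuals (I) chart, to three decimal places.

X̄ = (29.0 + 26.4 + 24.8 + 27.9 + 29.0 + 27.5 + 30.2 + 23.6 + 25.6 + 24.4 + 24.1 + 26.9 + 27.1 + 25.7 + 26.4 + 29.5 + 28.9 + 26.1) / 18 = 26.8389
Moving ranges: 2.6, 1.6, 3.1, 1.1, 1.5, 2.7, 6.6, 2.0, 1.2, 0.3, 2.8, 0.2, 1.4, 0.7, 3.1, 0.6, 2.8; M̄R̄ = 34.3000 / 17 = 2.0176
LCL = X̄ − 3·M̄R̄/d₂ = 26.8389 − 3 × 2.0176 / 1.128 = 21.4728

21.473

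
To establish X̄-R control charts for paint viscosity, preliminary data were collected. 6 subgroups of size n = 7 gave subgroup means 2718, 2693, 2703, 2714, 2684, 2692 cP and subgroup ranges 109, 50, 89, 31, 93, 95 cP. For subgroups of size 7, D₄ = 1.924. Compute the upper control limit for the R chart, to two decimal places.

149.75

R̄ = (109 + 50 + 89 + 31 + 93 + 95) / 6 = 467.0000 / 6 = 77.8333
UCL_R = D₄·R̄ = 1.924 × 77.8333 = 149.7513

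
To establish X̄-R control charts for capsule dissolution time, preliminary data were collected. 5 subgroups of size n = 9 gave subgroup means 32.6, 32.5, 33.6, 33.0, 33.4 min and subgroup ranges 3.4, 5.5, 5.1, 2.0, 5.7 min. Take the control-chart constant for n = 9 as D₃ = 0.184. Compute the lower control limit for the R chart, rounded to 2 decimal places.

0.80

R̄ = (3.4 + 5.5 + 5.1 + 2.0 + 5.7) / 5 = 21.7000 / 5 = 4.3400
LCL_R = D₃·R̄ = 0.184 × 4.3400 = 0.7986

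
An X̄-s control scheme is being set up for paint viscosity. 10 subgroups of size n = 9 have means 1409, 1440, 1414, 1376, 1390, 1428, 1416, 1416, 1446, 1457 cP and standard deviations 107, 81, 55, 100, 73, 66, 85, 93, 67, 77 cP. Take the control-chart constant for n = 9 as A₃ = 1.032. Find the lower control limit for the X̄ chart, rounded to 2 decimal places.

1336.23

X̄̄ = (1409 + 1440 + 1414 + 1376 + 1390 + 1428 + 1416 + 1416 + 1446 + 1457) / 10 = 1419.2000
s̄ = (107 + 81 + 55 + 100 + 73 + 66 + 85 + 93 + 67 + 77) / 10 = 80.4000
LCL = X̄̄ − A₃·s̄ = 1419.2000 − 1.032 × 80.4000 = 1336.2272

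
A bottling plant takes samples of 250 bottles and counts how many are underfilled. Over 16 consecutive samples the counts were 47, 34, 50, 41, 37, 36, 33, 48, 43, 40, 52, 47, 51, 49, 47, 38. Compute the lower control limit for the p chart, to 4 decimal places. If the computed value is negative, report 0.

0.1014

p̄ = Σdᵢ / (k·n) = 693 / (16 × 250) = 0.17325
LCL = p̄ − 3·√(p̄(1−p̄)/n) = 0.17325 − 3 × 0.02394 = 0.10144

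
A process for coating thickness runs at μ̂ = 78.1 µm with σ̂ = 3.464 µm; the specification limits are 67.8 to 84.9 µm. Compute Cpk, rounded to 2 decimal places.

0.65

Cpu = (USL − μ̂) / (3σ̂) = (84.9 − 78.1) / (3 × 3.464) = 0.6543; Cpl = (μ̂ − LSL) / (3σ̂) = (78.1 − 67.8) / (3 × 3.464) = 0.9911; Cpk = min(Cpu, Cpl) = 0.6543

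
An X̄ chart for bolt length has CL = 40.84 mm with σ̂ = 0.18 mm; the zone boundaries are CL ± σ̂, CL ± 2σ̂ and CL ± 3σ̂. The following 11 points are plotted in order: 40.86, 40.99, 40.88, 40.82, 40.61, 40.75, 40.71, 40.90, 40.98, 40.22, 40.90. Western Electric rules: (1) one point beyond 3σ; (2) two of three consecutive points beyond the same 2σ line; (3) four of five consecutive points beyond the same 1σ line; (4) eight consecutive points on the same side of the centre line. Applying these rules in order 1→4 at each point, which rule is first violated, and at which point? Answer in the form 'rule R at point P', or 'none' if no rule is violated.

rule 1 at point 10

Zone of each point (C = within 1σ̂, B = 1σ̂–2σ̂, A = 2σ̂–3σ̂, * = beyond 3σ̂; sign = side of CL): 1:+C, 2:+C, 3:+C, 4:-C, 5:-B, 6:-C, 7:-C, 8:+C, 9:+C, 10:-*, 11:+C
Rule 1 (one point beyond the 3σ limits) is satisfied at point 10.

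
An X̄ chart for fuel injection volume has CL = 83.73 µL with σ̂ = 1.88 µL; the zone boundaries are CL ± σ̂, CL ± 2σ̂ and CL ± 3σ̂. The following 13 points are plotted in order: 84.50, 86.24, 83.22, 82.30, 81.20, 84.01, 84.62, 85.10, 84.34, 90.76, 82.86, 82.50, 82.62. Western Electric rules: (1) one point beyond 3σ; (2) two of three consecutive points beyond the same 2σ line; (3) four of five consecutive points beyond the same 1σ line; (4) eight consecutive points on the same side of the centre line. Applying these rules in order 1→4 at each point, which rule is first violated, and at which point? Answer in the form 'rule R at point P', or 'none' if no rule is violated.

rule 1 at point 10

Zone of each point (C = within 1σ̂, B = 1σ̂–2σ̂, A = 2σ̂–3σ̂, * = beyond 3σ̂; sign = side of CL): 1:+C, 2:+B, 3:-C, 4:-C, 5:-B, 6:+C, 7:+C, 8:+C, 9:+C, 10:+*, 11:-C, 12:-C, 13:-C
Rule 1 (one point beyond the 3σ limits) is satisfied at point 10.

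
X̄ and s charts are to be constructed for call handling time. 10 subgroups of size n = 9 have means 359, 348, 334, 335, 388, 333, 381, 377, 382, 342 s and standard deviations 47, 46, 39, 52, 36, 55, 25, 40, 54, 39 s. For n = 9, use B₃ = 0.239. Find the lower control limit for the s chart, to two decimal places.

10.35

s̄ = (47 + 46 + 39 + 52 + 36 + 55 + 25 + 40 + 54 + 39) / 10 = 43.3000
LCL_s = B₃·s̄ = 0.239 × 43.3000 = 10.3487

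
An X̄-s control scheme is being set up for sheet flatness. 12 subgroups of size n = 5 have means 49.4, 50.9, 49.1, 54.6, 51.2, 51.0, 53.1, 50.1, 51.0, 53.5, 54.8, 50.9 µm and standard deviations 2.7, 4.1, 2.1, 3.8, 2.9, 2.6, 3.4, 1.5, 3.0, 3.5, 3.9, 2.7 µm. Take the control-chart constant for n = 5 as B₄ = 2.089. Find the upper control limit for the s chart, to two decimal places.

s̄ = (2.7 + 4.1 + 2.1 + 3.8 + 2.9 + 2.6 + 3.4 + 1.5 + 3.0 + 3.5 + 3.9 + 2.7) / 12 = 3.0167
UCL_s = B₄·s̄ = 2.089 × 3.0167 = 6.3018

6.30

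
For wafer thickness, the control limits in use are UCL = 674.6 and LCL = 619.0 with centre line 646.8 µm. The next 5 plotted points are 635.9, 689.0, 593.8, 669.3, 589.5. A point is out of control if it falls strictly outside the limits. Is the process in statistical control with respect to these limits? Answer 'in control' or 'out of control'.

out of control

Compare each point to [619.0, 674.6]: sample 2 = 689.0 > UCL; sample 3 = 593.8 < LCL; sample 5 = 589.5 < LCL.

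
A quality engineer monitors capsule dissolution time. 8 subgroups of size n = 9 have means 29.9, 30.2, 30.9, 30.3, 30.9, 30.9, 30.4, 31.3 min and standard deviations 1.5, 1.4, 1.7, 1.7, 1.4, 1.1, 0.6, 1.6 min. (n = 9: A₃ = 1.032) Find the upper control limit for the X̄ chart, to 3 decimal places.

32.019

X̄̄ = (29.9 + 30.2 + 30.9 + 30.3 + 30.9 + 30.9 + 30.4 + 31.3) / 8 = 30.6000
s̄ = (1.5 + 1.4 + 1.7 + 1.7 + 1.4 + 1.1 + 0.6 + 1.6) / 8 = 1.3750
UCL = X̄̄ + A₃·s̄ = 30.6000 + 1.032 × 1.3750 = 32.0190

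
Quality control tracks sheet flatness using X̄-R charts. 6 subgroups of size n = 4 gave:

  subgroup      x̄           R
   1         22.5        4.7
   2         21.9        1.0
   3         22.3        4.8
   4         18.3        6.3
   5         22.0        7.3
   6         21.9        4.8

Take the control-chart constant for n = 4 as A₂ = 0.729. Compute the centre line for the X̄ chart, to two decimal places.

21.48

X̄̄ = (22.5 + 21.9 + 22.3 + 18.3 + 22.0 + 21.9) / 6 = 128.9000 / 6 = 21.4833
CL = X̄̄ = 21.4833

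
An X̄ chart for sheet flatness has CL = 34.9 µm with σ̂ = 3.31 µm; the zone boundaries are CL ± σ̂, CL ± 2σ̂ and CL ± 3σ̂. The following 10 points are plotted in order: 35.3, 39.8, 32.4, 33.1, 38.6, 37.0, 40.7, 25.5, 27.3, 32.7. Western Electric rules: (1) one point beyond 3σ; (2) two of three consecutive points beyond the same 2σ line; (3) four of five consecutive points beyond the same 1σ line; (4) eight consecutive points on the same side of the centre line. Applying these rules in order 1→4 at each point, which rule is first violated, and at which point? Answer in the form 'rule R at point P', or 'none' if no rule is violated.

Zone of each point (C = within 1σ̂, B = 1σ̂–2σ̂, A = 2σ̂–3σ̂, * = beyond 3σ̂; sign = side of CL): 1:+C, 2:+B, 3:-C, 4:-C, 5:+B, 6:+C, 7:+B, 8:-A, 9:-A, 10:-C
Rule 2 (two of three consecutive points beyond the same 2σ limit) is satisfied at point 9.

rule 2 at point 9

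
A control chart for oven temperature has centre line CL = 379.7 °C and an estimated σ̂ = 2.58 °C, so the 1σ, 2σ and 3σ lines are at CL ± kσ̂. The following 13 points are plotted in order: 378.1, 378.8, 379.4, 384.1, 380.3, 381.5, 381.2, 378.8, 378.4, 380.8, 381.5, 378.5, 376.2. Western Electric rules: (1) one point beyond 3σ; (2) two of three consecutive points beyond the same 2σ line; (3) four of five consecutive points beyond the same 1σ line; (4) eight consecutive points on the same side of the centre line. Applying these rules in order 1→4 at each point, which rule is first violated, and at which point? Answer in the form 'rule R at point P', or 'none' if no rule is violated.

Zone of each point (C = within 1σ̂, B = 1σ̂–2σ̂, A = 2σ̂–3σ̂, * = beyond 3σ̂; sign = side of CL): 1:-C, 2:-C, 3:-C, 4:+B, 5:+C, 6:+C, 7:+C, 8:-C, 9:-C, 10:+C, 11:+C, 12:-C, 13:-B
No rule fires across all 13 points.

none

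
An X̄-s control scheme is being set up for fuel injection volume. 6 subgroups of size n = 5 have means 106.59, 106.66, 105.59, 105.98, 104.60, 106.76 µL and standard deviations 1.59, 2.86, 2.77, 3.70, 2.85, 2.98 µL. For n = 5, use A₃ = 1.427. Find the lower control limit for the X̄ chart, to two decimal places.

102.05

X̄̄ = (106.59 + 106.66 + 105.59 + 105.98 + 104.60 + 106.76) / 6 = 106.0300
s̄ = (1.59 + 2.86 + 2.77 + 3.70 + 2.85 + 2.98) / 6 = 2.7917
LCL = X̄̄ − A₃·s̄ = 106.0300 − 1.427 × 2.7917 = 102.0463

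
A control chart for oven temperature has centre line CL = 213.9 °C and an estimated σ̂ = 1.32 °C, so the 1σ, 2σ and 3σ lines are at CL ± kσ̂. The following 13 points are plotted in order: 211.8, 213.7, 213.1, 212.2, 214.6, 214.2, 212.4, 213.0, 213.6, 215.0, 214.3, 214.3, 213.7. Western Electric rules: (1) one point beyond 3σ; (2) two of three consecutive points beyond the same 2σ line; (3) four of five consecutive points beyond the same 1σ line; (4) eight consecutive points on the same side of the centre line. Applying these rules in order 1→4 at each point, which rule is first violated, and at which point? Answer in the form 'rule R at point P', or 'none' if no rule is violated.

none

Zone of each point (C = within 1σ̂, B = 1σ̂–2σ̂, A = 2σ̂–3σ̂, * = beyond 3σ̂; sign = side of CL): 1:-B, 2:-C, 3:-C, 4:-B, 5:+C, 6:+C, 7:-B, 8:-C, 9:-C, 10:+C, 11:+C, 12:+C, 13:-C
No rule fires across all 13 points.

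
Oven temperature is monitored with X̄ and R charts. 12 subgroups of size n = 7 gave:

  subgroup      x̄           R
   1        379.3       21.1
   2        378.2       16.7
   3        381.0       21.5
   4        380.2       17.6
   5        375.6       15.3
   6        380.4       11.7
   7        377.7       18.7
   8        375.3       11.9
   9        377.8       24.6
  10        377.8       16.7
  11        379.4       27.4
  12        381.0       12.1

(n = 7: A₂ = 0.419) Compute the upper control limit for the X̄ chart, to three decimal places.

386.159

X̄̄ = (379.3 + 378.2 + 381.0 + 380.2 + 375.6 + 380.4 + 377.7 + 375.3 + 377.8 + 377.8 + 379.4 + 381.0) / 12 = 4543.7000 / 12 = 378.6417
R̄ = (21.1 + 16.7 + 21.5 + 17.6 + 15.3 + 11.7 + 18.7 + 11.9 + 24.6 + 16.7 + 27.4 + 12.1) / 12 = 215.3000 / 12 = 17.9417
UCL = X̄̄ + A₂·R̄ = 378.6417 + 0.419 × 17.9417 = 386.1592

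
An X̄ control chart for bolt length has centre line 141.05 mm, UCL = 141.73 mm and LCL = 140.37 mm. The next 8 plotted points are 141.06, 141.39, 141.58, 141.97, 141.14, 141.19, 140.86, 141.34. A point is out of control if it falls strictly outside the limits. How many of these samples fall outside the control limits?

Compare each point to [140.37, 141.73]: sample 4 = 141.97 > UCL.

1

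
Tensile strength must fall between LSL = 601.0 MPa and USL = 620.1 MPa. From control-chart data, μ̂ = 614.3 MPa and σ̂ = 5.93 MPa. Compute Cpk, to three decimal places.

Cpu = (USL − μ̂) / (3σ̂) = (620.1 − 614.3) / (3 × 5.93) = 0.3260; Cpl = (μ̂ − LSL) / (3σ̂) = (614.3 − 601.0) / (3 × 5.93) = 0.7476; Cpk = min(Cpu, Cpl) = 0.3260

0.326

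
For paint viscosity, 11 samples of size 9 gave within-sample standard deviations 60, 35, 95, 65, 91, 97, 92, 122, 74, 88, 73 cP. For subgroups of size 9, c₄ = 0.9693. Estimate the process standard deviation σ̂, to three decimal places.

83.659

s̄ = (60 + 35 + 95 + 65 + 91 + 97 + 92 + 122 + 74 + 88 + 73) / 11 = 81.0909
σ̂ = s̄ / c₄ = 81.0909 / 0.9693 = 83.6592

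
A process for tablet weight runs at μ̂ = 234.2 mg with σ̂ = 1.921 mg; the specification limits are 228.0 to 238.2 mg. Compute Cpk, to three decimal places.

Cpu = (USL − μ̂) / (3σ̂) = (238.2 − 234.2) / (3 × 1.921) = 0.6941; Cpl = (μ̂ − LSL) / (3σ̂) = (234.2 − 228.0) / (3 × 1.921) = 1.0758; Cpk = min(Cpu, Cpl) = 0.6941

0.694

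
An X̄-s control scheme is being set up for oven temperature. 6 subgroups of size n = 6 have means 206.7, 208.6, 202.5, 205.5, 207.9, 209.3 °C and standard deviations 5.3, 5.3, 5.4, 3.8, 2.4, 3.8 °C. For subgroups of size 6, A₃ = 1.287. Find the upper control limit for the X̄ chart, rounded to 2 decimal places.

X̄̄ = (206.7 + 208.6 + 202.5 + 205.5 + 207.9 + 209.3) / 6 = 206.7500
s̄ = (5.3 + 5.3 + 5.4 + 3.8 + 2.4 + 3.8) / 6 = 4.3333
UCL = X̄̄ + A₃·s̄ = 206.7500 + 1.287 × 4.3333 = 212.3270

212.33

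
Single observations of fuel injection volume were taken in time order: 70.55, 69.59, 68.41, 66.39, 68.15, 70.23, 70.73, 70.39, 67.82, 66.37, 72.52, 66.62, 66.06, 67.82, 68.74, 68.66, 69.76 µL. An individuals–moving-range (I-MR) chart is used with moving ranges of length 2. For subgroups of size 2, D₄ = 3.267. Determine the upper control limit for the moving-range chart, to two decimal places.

5.99

Moving ranges: 0.96, 1.18, 2.02, 1.76, 2.08, 0.50, 0.34, 2.57, 1.45, 6.15, 5.90, 0.56, 1.76, 0.92, 0.08, 1.10; M̄R̄ = 29.3300 / 16 = 1.8331
UCL_MR = D₄·M̄R̄ = 3.267 × 1.8331 = 5.9888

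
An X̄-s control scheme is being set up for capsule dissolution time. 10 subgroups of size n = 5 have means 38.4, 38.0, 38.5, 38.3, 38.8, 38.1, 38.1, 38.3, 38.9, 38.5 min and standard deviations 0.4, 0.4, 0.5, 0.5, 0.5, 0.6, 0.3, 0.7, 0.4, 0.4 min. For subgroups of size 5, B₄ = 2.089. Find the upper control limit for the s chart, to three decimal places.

0.982

s̄ = (0.4 + 0.4 + 0.5 + 0.5 + 0.5 + 0.6 + 0.3 + 0.7 + 0.4 + 0.4) / 10 = 0.4700
UCL_s = B₄·s̄ = 2.089 × 0.4700 = 0.9818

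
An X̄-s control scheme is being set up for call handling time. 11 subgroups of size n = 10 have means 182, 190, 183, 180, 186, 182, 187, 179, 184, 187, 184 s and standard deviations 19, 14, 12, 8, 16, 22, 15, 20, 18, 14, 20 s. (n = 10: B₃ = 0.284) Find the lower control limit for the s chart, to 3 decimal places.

s̄ = (19 + 14 + 12 + 8 + 16 + 22 + 15 + 20 + 18 + 14 + 20) / 11 = 16.1818
LCL_s = B₃·s̄ = 0.284 × 16.1818 = 4.5956

4.596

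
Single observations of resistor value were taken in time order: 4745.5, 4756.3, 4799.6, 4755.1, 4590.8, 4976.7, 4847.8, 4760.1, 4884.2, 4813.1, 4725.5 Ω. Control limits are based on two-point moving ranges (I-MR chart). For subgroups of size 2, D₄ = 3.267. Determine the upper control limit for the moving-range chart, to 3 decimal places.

375.117

Moving ranges: 10.8, 43.3, 44.5, 164.3, 385.9, 128.9, 87.7, 124.1, 71.1, 87.6; M̄R̄ = 1148.2000 / 10 = 114.8200
UCL_MR = D₄·M̄R̄ = 3.267 × 114.8200 = 375.1169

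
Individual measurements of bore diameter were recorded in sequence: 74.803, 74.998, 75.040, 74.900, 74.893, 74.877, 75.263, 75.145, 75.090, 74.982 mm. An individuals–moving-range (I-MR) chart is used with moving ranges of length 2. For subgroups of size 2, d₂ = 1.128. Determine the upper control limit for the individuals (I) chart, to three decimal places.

X̄ = (74.803 + 74.998 + 75.040 + 74.900 + 74.893 + 74.877 + 75.263 + 75.145 + 75.090 + 74.982) / 10 = 74.9991
Moving ranges: 0.195, 0.042, 0.140, 0.007, 0.016, 0.386, 0.118, 0.055, 0.108; M̄R̄ = 1.0670 / 9 = 0.1186
UCL = X̄ + 3·M̄R̄/d₂ = 74.9991 + 3 × 0.1186 / 1.128 = 75.3144

75.314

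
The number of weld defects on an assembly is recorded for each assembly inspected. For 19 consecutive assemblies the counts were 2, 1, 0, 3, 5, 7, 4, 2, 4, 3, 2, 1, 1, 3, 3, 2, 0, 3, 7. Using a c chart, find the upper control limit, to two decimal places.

c̄ = (2 + 1 + 0 + 3 + 5 + 7 + 4 + 2 + 4 + 3 + 2 + 1 + 1 + 3 + 3 + 2 + 0 + 3 + 7) / 19 = 53 / 19 = 2.7895
UCL = c̄ + 3√c̄ = 2.7895 + 3 × √2.7895 = 2.7895 + 3 × 1.6702 = 7.8000

7.80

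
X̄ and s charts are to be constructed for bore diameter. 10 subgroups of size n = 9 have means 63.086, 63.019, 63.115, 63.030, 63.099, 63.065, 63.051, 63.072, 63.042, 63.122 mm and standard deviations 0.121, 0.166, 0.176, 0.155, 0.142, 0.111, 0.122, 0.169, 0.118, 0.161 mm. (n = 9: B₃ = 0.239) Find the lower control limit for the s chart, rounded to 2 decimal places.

s̄ = (0.121 + 0.166 + 0.176 + 0.155 + 0.142 + 0.111 + 0.122 + 0.169 + 0.118 + 0.161) / 10 = 0.1441
LCL_s = B₃·s̄ = 0.239 × 0.1441 = 0.0344

0.03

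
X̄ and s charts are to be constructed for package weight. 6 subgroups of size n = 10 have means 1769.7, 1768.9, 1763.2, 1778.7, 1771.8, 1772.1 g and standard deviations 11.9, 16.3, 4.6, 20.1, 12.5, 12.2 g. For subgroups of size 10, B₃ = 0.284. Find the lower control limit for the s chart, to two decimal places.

3.67

s̄ = (11.9 + 16.3 + 4.6 + 20.1 + 12.5 + 12.2) / 6 = 12.9333
LCL_s = B₃·s̄ = 0.284 × 12.9333 = 3.6731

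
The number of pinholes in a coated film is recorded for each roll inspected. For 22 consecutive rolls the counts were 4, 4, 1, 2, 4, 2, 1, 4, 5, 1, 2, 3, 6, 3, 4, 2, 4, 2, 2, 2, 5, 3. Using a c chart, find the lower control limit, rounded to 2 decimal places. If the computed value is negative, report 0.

c̄ = (4 + 4 + 1 + 2 + 4 + 2 + 1 + 4 + 5 + 1 + 2 + 3 + 6 + 3 + 4 + 2 + 4 + 2 + 2 + 2 + 5 + 3) / 22 = 66 / 22 = 3.0000
LCL = c̄ − 3√c̄ = 3.0000 − 3 × 1.7321 = -2.1962 → 0 (cannot be negative)

0.00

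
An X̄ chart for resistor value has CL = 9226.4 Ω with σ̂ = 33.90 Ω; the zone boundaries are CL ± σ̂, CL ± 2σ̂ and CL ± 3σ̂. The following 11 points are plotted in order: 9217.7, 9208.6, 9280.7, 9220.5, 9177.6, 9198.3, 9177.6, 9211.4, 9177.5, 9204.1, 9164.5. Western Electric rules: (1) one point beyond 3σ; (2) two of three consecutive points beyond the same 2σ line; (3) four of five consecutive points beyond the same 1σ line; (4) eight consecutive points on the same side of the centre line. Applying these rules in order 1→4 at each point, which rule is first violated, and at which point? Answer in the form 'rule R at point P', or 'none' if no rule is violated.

Zone of each point (C = within 1σ̂, B = 1σ̂–2σ̂, A = 2σ̂–3σ̂, * = beyond 3σ̂; sign = side of CL): 1:-C, 2:-C, 3:+B, 4:-C, 5:-B, 6:-C, 7:-B, 8:-C, 9:-B, 10:-C, 11:-B
Rule 4 (eight consecutive points on the same side of the centre line) is satisfied at point 11.

rule 4 at point 11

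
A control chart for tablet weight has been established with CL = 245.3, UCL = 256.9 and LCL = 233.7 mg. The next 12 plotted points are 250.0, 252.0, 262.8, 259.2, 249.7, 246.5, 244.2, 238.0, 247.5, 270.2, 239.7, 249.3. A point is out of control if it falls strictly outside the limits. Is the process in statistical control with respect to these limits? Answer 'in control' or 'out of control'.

Compare each point to [233.7, 256.9]: sample 3 = 262.8 > UCL; sample 4 = 259.2 > UCL; sample 10 = 270.2 > UCL.

out of control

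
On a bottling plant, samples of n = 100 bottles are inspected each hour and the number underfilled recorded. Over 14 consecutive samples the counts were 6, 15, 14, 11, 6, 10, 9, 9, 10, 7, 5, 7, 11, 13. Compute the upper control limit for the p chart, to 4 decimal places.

0.1830

p̄ = Σdᵢ / (k·n) = 133 / (14 × 100) = 0.09500
UCL = p̄ + 3·√(p̄(1−p̄)/n) = 0.09500 + 3 × √(0.09500×0.90500/100) = 0.09500 + 3 × 0.02932 = 0.18296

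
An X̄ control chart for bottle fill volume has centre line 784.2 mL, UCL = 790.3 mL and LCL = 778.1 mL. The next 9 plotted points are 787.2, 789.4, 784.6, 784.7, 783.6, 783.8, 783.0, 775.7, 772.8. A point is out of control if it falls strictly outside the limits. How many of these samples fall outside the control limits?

Compare each point to [778.1, 790.3]: sample 8 = 775.7 < LCL; sample 9 = 772.8 < LCL.

2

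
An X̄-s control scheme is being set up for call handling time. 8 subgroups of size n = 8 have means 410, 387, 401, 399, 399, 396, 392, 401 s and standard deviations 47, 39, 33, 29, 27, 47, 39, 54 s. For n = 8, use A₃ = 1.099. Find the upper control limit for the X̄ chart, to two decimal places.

X̄̄ = (410 + 387 + 401 + 399 + 399 + 396 + 392 + 401) / 8 = 398.1250
s̄ = (47 + 39 + 33 + 29 + 27 + 47 + 39 + 54) / 8 = 39.3750
UCL = X̄̄ + A₃·s̄ = 398.1250 + 1.099 × 39.3750 = 441.3981

441.40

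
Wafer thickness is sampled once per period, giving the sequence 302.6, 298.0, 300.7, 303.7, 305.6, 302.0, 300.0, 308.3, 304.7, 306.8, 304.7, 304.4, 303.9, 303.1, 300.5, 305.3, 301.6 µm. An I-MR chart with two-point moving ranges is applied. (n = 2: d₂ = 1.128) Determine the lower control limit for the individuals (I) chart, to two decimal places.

295.54

X̄ = (302.6 + 298.0 + 300.7 + 303.7 + 305.6 + 302.0 + 300.0 + 308.3 + 304.7 + 306.8 + 304.7 + 304.4 + 303.9 + 303.1 + 300.5 + 305.3 + 301.6) / 17 = 303.2882
Moving ranges: 4.6, 2.7, 3.0, 1.9, 3.6, 2.0, 8.3, 3.6, 2.1, 2.1, 0.3, 0.5, 0.8, 2.6, 4.8, 3.7; M̄R̄ = 46.6000 / 16 = 2.9125
LCL = X̄ − 3·M̄R̄/d₂ = 303.2882 − 3 × 2.9125 / 1.128 = 295.5422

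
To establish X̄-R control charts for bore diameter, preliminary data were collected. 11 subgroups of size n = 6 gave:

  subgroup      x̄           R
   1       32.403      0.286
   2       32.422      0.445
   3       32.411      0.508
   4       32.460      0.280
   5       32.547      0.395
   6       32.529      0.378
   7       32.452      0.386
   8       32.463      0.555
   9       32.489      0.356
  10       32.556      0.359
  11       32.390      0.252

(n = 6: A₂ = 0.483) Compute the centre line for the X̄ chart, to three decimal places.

32.466

X̄̄ = (32.403 + 32.422 + 32.411 + 32.460 + 32.547 + 32.529 + 32.452 + 32.463 + 32.489 + 32.556 + 32.390) / 11 = 357.1220 / 11 = 32.4656
CL = X̄̄ = 32.4656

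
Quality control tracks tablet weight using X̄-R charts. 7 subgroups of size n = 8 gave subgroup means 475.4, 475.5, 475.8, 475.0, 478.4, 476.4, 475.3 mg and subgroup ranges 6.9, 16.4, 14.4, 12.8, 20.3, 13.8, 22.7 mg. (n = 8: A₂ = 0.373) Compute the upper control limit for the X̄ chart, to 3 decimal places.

X̄̄ = (475.4 + 475.5 + 475.8 + 475.0 + 478.4 + 476.4 + 475.3) / 7 = 3331.8000 / 7 = 475.9714
R̄ = (6.9 + 16.4 + 14.4 + 12.8 + 20.3 + 13.8 + 22.7) / 7 = 107.3000 / 7 = 15.3286
UCL = X̄̄ + A₂·R̄ = 475.9714 + 0.373 × 15.3286 = 481.6890

481.689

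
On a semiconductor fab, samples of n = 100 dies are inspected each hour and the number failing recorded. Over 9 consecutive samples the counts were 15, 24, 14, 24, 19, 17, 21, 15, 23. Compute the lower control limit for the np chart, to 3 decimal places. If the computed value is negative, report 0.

7.316

p̄ = Σdᵢ / (k·n) = 172 / (9 × 100) = 0.19111
LCL = np̄ − 3·√(np̄(1−p̄)) = 19.1111 − 3 × 3.9318 = 7.3158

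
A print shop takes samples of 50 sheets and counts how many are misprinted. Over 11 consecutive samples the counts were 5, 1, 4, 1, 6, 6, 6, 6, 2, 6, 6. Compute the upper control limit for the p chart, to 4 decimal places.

p̄ = Σdᵢ / (k·n) = 49 / (11 × 50) = 0.08909
UCL = p̄ + 3·√(p̄(1−p̄)/n) = 0.08909 + 3 × √(0.08909×0.91091/50) = 0.08909 + 3 × 0.04029 = 0.20995

0.2100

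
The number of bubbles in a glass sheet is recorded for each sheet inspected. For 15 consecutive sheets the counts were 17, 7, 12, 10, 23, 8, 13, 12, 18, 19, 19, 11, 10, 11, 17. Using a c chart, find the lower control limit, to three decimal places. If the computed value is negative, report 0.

2.655

c̄ = (17 + 7 + 12 + 10 + 23 + 8 + 13 + 12 + 18 + 19 + 19 + 11 + 10 + 11 + 17) / 15 = 207 / 15 = 13.8000
LCL = c̄ − 3√c̄ = 13.8000 − 3 × 3.7148 = 2.6555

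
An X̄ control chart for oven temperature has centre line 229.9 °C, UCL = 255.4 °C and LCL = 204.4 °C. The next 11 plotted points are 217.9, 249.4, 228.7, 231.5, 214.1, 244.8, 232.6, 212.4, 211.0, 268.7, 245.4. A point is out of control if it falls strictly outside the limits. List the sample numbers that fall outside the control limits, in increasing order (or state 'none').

10

Compare each point to [204.4, 255.4]: sample 10 = 268.7 > UCL.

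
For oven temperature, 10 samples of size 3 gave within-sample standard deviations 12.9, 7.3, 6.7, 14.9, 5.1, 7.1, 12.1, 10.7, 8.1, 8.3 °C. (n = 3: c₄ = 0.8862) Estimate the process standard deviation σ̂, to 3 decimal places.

s̄ = (12.9 + 7.3 + 6.7 + 14.9 + 5.1 + 7.1 + 12.1 + 10.7 + 8.1 + 8.3) / 10 = 9.3200
σ̂ = s̄ / c₄ = 9.3200 / 0.8862 = 10.5168

10.517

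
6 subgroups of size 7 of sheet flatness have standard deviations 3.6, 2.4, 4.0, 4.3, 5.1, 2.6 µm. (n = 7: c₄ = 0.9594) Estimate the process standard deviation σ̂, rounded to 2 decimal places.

s̄ = (3.6 + 2.4 + 4.0 + 4.3 + 5.1 + 2.6) / 6 = 3.6667
σ̂ = s̄ / c₄ = 3.6667 / 0.9594 = 3.8218

3.82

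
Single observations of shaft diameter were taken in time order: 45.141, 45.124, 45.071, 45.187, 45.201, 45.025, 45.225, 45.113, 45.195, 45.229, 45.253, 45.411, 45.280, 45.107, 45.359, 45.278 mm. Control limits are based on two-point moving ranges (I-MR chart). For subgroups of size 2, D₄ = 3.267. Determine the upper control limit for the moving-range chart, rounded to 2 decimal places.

0.35

Moving ranges: 0.017, 0.053, 0.116, 0.014, 0.176, 0.200, 0.112, 0.082, 0.034, 0.024, 0.158, 0.131, 0.173, 0.252, 0.081; M̄R̄ = 1.6230 / 15 = 0.1082
UCL_MR = D₄·M̄R̄ = 3.267 × 0.1082 = 0.3535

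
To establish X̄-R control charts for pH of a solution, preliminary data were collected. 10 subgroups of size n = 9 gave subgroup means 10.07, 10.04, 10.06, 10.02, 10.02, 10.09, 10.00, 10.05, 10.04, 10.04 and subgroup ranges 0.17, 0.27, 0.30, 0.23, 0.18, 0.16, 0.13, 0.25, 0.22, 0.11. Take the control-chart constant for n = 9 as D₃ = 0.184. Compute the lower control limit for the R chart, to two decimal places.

R̄ = (0.17 + 0.27 + 0.30 + 0.23 + 0.18 + 0.16 + 0.13 + 0.25 + 0.22 + 0.11) / 10 = 2.0200 / 10 = 0.2020
LCL_R = D₃·R̄ = 0.184 × 0.2020 = 0.0372

0.04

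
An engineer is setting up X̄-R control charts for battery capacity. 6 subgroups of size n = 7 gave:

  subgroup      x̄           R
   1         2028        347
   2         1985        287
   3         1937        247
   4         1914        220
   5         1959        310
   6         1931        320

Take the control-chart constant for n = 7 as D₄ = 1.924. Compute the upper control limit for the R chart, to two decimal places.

R̄ = (347 + 287 + 247 + 220 + 310 + 320) / 6 = 1731.0000 / 6 = 288.5000
UCL_R = D₄·R̄ = 1.924 × 288.5000 = 555.0740

555.07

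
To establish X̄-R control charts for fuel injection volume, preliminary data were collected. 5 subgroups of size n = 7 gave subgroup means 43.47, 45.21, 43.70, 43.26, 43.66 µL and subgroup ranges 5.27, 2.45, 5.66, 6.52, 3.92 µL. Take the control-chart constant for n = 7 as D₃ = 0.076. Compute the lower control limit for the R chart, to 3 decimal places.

0.362

R̄ = (5.27 + 2.45 + 5.66 + 6.52 + 3.92) / 5 = 23.8200 / 5 = 4.7640
LCL_R = D₃·R̄ = 0.076 × 4.7640 = 0.3621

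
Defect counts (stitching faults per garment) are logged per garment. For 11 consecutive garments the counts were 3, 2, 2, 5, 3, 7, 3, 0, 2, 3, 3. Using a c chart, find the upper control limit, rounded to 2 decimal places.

c̄ = (3 + 2 + 2 + 5 + 3 + 7 + 3 + 0 + 2 + 3 + 3) / 11 = 33 / 11 = 3.0000
UCL = c̄ + 3√c̄ = 3.0000 + 3 × √3.0000 = 3.0000 + 3 × 1.7321 = 8.1962

8.20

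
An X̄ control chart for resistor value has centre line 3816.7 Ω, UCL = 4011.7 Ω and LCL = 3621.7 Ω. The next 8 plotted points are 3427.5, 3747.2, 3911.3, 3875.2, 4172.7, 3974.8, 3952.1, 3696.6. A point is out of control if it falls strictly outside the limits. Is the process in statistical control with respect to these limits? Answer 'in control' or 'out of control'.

Compare each point to [3621.7, 4011.7]: sample 1 = 3427.5 < LCL; sample 5 = 4172.7 > UCL.

out of control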